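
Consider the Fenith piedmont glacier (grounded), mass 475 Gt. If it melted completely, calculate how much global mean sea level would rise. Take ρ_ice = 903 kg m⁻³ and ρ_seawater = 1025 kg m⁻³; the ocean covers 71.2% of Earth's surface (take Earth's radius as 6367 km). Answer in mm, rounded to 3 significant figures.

≈ 1.28 mm

Fenith: 475 Gt = 4.750×10^14 kg; dividing by ρ_w = 1025 kg m⁻³ gives 4.634×10^11 m³ of water.
Spread over 3.63×10^14 m² of ocean, Δh = 4.634×10^11 / 3.63×10^14 = 1.28×10^-3 m = 1.28 mm.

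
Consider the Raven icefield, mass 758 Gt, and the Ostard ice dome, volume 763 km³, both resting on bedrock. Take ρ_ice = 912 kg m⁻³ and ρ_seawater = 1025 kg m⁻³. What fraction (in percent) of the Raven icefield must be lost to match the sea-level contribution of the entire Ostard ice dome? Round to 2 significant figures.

Equal sea-level rise means equal mass of meltwater, i.e. equal mass of ice lost.
Ice mass of Ostard: 6.959×10^14 kg; ice mass of Raven: 7.580×10^14 kg.
Fraction required = 6.959×10^14 / 7.580×10^14 = 0.918 → 92 %.

≈ 92 %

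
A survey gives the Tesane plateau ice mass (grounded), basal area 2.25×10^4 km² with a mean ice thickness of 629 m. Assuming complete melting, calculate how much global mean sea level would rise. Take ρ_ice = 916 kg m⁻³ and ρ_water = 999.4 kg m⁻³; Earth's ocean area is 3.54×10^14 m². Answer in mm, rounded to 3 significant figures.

≈ 36.6 mm

Tesane: ice volume = 2.25×10^4 km² × 629 m = 1.415×10^4 km³; 1.415×10^4 × (916/999.4) = 1.297×10^4 km³ of water.
Spread over 3.54×10^14 m² of ocean, Δh = 1.297×10^13 / 3.54×10^14 = 0.0366 m = 36.6 mm.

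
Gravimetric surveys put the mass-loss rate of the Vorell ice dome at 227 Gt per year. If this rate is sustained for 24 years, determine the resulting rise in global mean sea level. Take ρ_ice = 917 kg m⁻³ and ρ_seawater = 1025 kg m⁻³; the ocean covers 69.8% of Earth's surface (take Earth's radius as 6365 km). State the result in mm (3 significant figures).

≈ 15.0 mm

Total mass lost = 227 Gt/yr × 24 yr = 5448 Gt = 5.448×10^15 kg.
ρ_w = 1025 kg m⁻³, so water volume = 5.448×10^15 / 1025 = 5.315×10^12 m³.
Δh = 5.315×10^12 / 3.55×10^14 = 0.0150 m = 15.0 mm.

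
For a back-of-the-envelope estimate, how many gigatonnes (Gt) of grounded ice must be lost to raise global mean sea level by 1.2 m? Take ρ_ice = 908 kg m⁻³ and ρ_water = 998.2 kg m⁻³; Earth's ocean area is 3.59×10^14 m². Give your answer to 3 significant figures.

≈ 4.30×10^5 Gt

Required water volume = Δh × A = 1.2 m × 3.59×10^14 m² = 4.308×10^14 m³.
ρ_w = 998.2 kg m⁻³, so the mass of water = 4.308×10^14 m³ × 998.2 kg m⁻³ = 4.300×10^17 kg = 4.30×10^5 Gt (and the same mass of ice, by conservation).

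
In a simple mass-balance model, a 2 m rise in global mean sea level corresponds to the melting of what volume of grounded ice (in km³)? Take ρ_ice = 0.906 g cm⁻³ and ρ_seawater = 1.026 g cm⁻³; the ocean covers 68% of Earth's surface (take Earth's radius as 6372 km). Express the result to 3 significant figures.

Required water volume = Δh × A = 2 m × 3.47×10^14 m² = 6.939×10^14 m³ = 6.939×10^5 km³.
Ice volume = water volume × ρ_w/ρ_ice = 6.939×10^5 × 1026/906 = 7.86×10^5 km³.

≈ 7.86×10^5 km³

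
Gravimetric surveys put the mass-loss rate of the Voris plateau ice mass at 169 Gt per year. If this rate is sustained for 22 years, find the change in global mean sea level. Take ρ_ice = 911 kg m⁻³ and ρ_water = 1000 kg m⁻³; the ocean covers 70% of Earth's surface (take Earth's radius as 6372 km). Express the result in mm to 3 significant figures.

Total mass lost = 169 Gt/yr × 22 yr = 3718 Gt = 3.718×10^15 kg.
ρ_w = 1000 kg m⁻³, so water volume = 3.718×10^15 / 1000 = 3.718×10^12 m³.
Δh = 3.718×10^12 / 3.57×10^14 = 0.0104 m = 10.4 mm.

≈ 10.4 mm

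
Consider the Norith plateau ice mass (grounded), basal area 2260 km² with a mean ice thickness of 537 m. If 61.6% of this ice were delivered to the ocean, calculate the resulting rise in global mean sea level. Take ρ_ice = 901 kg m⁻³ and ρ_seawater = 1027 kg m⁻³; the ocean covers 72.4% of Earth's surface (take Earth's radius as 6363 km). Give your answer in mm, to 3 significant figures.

Norith: ice volume = 2260 km² × 537 m = 1214 km³; 0.616 × 1214 × (901/1027) = 655.9 km³ of water.
Spread over 3.68×10^14 m² of ocean, Δh = 6.559×10^11 / 3.68×10^14 = 1.78×10^-3 m = 1.78 mm.

≈ 1.78 mm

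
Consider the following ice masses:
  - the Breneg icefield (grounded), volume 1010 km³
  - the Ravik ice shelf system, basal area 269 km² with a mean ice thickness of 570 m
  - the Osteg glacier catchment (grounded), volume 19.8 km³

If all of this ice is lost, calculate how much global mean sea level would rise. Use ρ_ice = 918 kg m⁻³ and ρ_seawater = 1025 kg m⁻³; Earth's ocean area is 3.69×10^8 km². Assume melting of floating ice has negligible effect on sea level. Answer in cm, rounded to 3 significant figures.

≈ 0.250 cm

Breneg: 1010 km³ × (918/1025) = 904.6 km³ of water.
The Ravik ice shelf system is floating and already displaces its own weight of water, so its melt adds essentially nothing to sea level.
Osteg: 19.8 km³ × (918/1025) = 17.73 km³ of water.
Total added water ≈ 9.223×10^11 m³ over 3.69×10^14 m² → Δh = 2.50×10^-3 m = 0.250 cm.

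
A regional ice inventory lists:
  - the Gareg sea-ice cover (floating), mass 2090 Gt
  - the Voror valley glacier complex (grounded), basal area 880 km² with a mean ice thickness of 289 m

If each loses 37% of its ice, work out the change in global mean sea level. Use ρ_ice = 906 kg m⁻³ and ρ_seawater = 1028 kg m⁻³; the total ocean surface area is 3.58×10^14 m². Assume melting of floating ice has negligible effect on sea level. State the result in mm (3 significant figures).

The Gareg sea-ice cover is floating and already displaces its own weight of water, so its melt adds essentially nothing to sea level.
Voror: ice volume = 880 km² × 289 m = 254.3 km³; 0.37 × 254.3 × (906/1028) = 82.93 km³ of water.
Total added water ≈ 8.293×10^10 m³ over 3.58×10^14 m² → Δh = 2.32×10^-4 m = 0.232 mm.

≈ 0.232 mm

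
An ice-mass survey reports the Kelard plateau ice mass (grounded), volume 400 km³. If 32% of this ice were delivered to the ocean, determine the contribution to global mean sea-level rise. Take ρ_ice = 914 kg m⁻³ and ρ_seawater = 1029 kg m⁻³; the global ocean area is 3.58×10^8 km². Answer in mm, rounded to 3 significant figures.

Kelard: 0.32 × 400 km³ × (914/1029) = 113.7 km³ of water.
Spread over 3.58×10^14 m² of ocean, Δh = 1.137×10^11 / 3.58×10^14 = 3.18×10^-4 m = 0.318 mm.

≈ 0.318 mm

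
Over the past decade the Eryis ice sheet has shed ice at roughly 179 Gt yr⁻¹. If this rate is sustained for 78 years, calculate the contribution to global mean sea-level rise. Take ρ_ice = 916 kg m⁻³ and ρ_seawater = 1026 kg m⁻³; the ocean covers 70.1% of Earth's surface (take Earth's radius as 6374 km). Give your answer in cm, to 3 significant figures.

Total mass lost = 179 Gt/yr × 78 yr = 1.396×10^4 Gt = 1.396×10^16 kg.
ρ_w = 1026 kg m⁻³, so water volume = 1.396×10^16 / 1026 = 1.361×10^13 m³.
Δh = 1.361×10^13 / 3.58×10^14 = 0.0380 m = 3.80 cm.

≈ 3.80 cm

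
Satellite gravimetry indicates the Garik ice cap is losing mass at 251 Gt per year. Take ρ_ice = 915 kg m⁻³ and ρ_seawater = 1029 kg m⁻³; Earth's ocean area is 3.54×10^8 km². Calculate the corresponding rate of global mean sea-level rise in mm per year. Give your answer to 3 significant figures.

ρ_w = 1029 kg m⁻³. Annual water volume added = 251 Gt / ρ_w = 2.510×10^14 kg / 1029 kg m⁻³ = 2.439×10^11 m³.
Δh per year = 2.439×10^11 / 3.54×10^14 = 6.89×10^-4 m = 0.689 mm.

≈ 0.689 mm/yr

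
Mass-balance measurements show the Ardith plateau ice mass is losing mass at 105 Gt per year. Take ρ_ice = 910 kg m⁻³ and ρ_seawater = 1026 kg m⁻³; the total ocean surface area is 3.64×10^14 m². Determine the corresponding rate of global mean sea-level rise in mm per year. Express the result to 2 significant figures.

≈ 0.28 mm/yr

ρ_w = 1026 kg m⁻³. Annual water volume added = 105 Gt / ρ_w = 1.050×10^14 kg / 1026 kg m⁻³ = 1.023×10^11 m³.
Δh per year = 1.023×10^11 / 3.64×10^14 = 2.81×10^-4 m = 0.28 mm.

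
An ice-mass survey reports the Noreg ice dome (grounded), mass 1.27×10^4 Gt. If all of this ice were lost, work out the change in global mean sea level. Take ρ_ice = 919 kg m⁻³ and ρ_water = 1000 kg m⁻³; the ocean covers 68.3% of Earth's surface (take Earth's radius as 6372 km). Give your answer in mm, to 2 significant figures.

≈ 36 mm

Noreg: 1.27×10^4 Gt = 1.270×10^16 kg; dividing by ρ_w = 1000 kg m⁻³ gives 1.270×10^13 m³ of water.
Spread over 3.48×10^14 m² of ocean, Δh = 1.270×10^13 / 3.48×10^14 = 0.0364 m = 36 mm.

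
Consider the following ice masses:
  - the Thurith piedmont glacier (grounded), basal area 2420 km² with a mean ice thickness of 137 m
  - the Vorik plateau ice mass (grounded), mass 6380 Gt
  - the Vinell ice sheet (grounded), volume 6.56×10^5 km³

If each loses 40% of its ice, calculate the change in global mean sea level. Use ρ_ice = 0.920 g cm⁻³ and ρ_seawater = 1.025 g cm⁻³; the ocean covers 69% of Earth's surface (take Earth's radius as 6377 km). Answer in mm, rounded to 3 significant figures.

≈ 675 mm

Thurith: ice volume = 2420 km² × 137 m = 331.5 km³; 0.4 × 331.5 × (920/1025) = 119.0 km³ of water.
Vorik: 0.4 × 6380 Gt = 2.552×10^15 kg; dividing by ρ_w = 1.025 g cm⁻³ = 1025 kg m⁻³ gives 2.490×10^12 m³ of water.
Vinell: 0.4 × 6.56×10^5 km³ × (920/1025) = 2.355×10^5 km³ of water.
Total added water ≈ 2.381×10^14 m³ over 3.53×10^14 m² → Δh = 0.675 m = 675 mm.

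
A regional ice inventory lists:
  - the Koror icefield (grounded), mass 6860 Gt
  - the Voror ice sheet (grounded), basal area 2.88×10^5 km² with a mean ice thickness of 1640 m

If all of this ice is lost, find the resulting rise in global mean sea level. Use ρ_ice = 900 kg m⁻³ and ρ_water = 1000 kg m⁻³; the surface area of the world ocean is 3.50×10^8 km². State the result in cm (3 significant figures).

≈ 123 cm

Koror: 6860 Gt = 6.860×10^15 kg; dividing by ρ_w = 1000 kg m⁻³ gives 6.860×10^12 m³ of water.
Voror: ice volume = 2.88×10^5 km² × 1640 m = 4.723×10^5 km³; 4.723×10^5 × (900/1000) = 4.251×10^5 km³ of water.
Total added water ≈ 4.319×10^14 m³ over 3.50×10^14 m² → Δh = 1.23 m = 123 cm.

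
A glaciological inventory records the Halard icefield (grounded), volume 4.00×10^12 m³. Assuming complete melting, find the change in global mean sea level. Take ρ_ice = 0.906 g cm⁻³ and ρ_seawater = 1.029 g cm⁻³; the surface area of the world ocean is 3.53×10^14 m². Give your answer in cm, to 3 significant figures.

Halard: 4.00×10^12 m³ × (906/1029) = 3.522×10^12 m³ of water.
Spread over 3.53×10^14 m² of ocean, Δh = 3.522×10^12 / 3.53×10^14 = 9.98×10^-3 m = 0.998 cm.

≈ 0.998 cm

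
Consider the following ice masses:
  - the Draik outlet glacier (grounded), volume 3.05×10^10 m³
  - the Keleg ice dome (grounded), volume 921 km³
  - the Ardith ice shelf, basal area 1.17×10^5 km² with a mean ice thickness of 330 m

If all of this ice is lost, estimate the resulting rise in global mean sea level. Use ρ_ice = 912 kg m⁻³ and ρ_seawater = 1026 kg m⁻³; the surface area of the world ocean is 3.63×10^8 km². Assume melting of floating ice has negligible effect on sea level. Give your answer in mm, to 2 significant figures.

≈ 2.3 mm

Draik: 3.05×10^10 m³ × (912/1026) = 2.711×10^10 m³ of water.
Keleg: 921 km³ × (912/1026) = 818.7 km³ of water.
The Ardith ice shelf is floating and already displaces its own weight of water, so its melt adds essentially nothing to sea level.
Total added water ≈ 8.458×10^11 m³ over 3.63×10^14 m² → Δh = 2.33×10^-3 m = 2.3 mm.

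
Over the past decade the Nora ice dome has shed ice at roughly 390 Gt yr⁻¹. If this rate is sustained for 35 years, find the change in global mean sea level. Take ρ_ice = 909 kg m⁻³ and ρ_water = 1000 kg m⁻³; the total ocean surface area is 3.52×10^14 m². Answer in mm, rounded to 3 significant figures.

≈ 38.8 mm

Total mass lost = 390 Gt/yr × 35 yr = 1.365×10^4 Gt = 1.365×10^16 kg.
ρ_w = 1000 kg m⁻³, so water volume = 1.365×10^16 / 1000 = 1.365×10^13 m³.
Δh = 1.365×10^13 / 3.52×10^14 = 0.0388 m = 38.8 mm.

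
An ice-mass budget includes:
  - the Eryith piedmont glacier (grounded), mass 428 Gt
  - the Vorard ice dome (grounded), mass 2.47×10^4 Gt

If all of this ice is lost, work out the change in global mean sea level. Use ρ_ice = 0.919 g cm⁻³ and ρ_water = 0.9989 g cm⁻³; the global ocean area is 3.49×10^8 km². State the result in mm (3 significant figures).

≈ 72.1 mm

Eryith: 428 Gt = 4.280×10^14 kg; dividing by ρ_w = 0.9989 g cm⁻³ = 998.9 kg m⁻³ gives 4.285×10^11 m³ of water.
Vorard: 2.47×10^4 Gt = 2.470×10^16 kg; dividing by ρ_w = 998.9 kg m⁻³ gives 2.473×10^13 m³ of water.
Total added water ≈ 2.516×10^13 m³ over 3.49×10^14 m² → Δh = 0.0721 m = 72.1 mm.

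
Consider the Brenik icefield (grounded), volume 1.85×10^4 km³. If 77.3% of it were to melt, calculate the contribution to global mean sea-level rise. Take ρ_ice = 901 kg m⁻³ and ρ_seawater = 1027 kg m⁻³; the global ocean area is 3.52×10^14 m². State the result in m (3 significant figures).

Brenik: 0.773 × 1.85×10^4 km³ × (901/1027) = 1.255×10^4 km³ of water.
Spread over 3.52×10^14 m² of ocean, Δh = 1.255×10^13 / 3.52×10^14 = 0.0356 m.

≈ 0.0356 m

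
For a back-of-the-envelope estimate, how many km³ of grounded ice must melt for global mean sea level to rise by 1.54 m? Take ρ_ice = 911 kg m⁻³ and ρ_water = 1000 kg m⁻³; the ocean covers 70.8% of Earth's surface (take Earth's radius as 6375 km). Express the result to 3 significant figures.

Required water volume = Δh × A = 1.54 m × 3.62×10^14 m² = 5.568×10^14 m³ = 5.568×10^5 km³.
Ice volume = water volume × ρ_w/ρ_ice = 5.568×10^5 × 1000/911 = 6.11×10^5 km³.

≈ 6.11×10^5 km³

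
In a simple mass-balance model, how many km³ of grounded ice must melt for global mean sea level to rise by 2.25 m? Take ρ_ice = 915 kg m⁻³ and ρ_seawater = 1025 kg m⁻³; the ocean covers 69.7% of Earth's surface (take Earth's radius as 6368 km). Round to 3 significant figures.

Required water volume = Δh × A = 2.25 m × 3.55×10^14 m² = 7.992×10^14 m³ = 7.992×10^5 km³.
Ice volume = water volume × ρ_w/ρ_ice = 7.992×10^5 × 1025/915 = 8.95×10^5 km³.

≈ 8.95×10^5 km³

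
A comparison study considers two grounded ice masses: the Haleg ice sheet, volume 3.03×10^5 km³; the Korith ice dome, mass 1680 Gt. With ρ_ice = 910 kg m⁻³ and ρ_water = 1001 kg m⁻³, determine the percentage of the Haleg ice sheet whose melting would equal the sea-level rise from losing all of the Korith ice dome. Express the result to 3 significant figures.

Equal sea-level rise means equal mass of meltwater, i.e. equal mass of ice lost.
Ice mass of Korith: 1.680×10^15 kg; ice mass of Haleg: 2.757×10^17 kg.
Fraction required = 1.680×10^15 / 2.757×10^17 = 6.09×10^-3 → 0.609 %.

≈ 0.609 %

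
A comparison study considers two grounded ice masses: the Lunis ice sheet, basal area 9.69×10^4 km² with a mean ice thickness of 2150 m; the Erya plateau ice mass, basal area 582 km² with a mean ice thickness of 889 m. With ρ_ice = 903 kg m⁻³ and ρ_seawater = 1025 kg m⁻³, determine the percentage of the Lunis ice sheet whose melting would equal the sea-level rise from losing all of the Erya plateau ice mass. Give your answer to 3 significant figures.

≈ 0.248 %

Equal sea-level rise means equal mass of meltwater, i.e. equal mass of ice lost.
Ice mass of Erya: 4.672×10^14 kg; ice mass of Lunis: 1.881×10^17 kg.
Fraction required = 4.672×10^14 / 1.881×10^17 = 2.48×10^-3 → 0.248 %.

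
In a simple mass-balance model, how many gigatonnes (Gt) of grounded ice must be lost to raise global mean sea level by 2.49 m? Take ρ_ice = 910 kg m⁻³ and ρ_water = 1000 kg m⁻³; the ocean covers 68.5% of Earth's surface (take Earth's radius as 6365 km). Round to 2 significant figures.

≈ 8.7×10^5 Gt

Required water volume = Δh × A = 2.49 m × 3.49×10^14 m² = 8.684×10^14 m³.
ρ_w = 1000 kg m⁻³, so the mass of water = 8.684×10^14 m³ × 1000 kg m⁻³ = 8.684×10^17 kg = 8.7×10^5 Gt (and the same mass of ice, by conservation).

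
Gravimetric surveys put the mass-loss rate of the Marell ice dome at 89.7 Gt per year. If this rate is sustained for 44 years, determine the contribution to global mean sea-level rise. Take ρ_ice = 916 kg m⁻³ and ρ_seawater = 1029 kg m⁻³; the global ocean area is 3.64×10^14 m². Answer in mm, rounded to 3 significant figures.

Total mass lost = 89.7 Gt/yr × 44 yr = 3947 Gt = 3.947×10^15 kg.
ρ_w = 1029 kg m⁻³, so water volume = 3.947×10^15 / 1029 = 3.836×10^12 m³.
Δh = 3.836×10^12 / 3.64×10^14 = 0.0105 m = 10.5 mm.

≈ 10.5 mm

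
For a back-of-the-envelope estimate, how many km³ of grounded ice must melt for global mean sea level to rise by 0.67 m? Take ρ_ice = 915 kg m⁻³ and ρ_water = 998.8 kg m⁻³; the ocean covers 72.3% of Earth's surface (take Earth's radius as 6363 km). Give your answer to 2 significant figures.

≈ 2.7×10^5 km³

Required water volume = Δh × A = 0.67 m × 3.68×10^14 m² = 2.465×10^14 m³ = 2.465×10^5 km³.
Ice volume = water volume × ρ_w/ρ_ice = 2.465×10^5 × 998.8/915 = 2.7×10^5 km³.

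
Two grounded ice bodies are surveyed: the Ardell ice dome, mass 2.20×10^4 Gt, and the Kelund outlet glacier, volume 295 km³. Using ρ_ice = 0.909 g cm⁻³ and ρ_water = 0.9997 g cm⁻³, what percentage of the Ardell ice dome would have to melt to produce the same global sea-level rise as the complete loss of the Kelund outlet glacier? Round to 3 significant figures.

Equal sea-level rise means equal mass of meltwater, i.e. equal mass of ice lost.
Ice mass of Kelund: 2.682×10^14 kg; ice mass of Ardell: 2.200×10^16 kg.
Fraction required = 2.682×10^14 / 2.200×10^16 = 0.0122 → 1.22 %.

≈ 1.22 %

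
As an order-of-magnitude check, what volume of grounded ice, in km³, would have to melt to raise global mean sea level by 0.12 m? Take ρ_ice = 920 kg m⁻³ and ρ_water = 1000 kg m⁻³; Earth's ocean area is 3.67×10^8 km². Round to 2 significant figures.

Required water volume = Δh × A = 0.12 m × 3.67×10^14 m² = 4.404×10^13 m³ = 4.404×10^4 km³.
Ice volume = water volume × ρ_w/ρ_ice = 4.404×10^4 × 1000/920 = 4.8×10^4 km³.

≈ 4.8×10^4 km³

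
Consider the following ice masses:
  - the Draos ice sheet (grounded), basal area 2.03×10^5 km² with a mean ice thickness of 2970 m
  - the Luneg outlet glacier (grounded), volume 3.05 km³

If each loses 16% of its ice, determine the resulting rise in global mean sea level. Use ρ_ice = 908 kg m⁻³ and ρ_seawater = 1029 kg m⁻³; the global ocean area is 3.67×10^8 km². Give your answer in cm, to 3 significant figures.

Draos: ice volume = 2.03×10^5 km² × 2970 m = 6.029×10^5 km³; 0.16 × 6.029×10^5 × (908/1029) = 8.512×10^4 km³ of water.
Luneg: 0.16 × 3.05 km³ × (908/1029) = 0.4306 km³ of water.
Total added water ≈ 8.512×10^13 m³ over 3.67×10^14 m² → Δh = 0.232 m = 23.2 cm.

≈ 23.2 cm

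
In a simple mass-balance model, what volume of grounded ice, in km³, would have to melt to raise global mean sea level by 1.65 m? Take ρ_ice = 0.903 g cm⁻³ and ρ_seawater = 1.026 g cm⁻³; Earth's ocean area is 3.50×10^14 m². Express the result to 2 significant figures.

Required water volume = Δh × A = 1.65 m × 3.50×10^14 m² = 5.775×10^14 m³ = 5.775×10^5 km³.
Ice volume = water volume × ρ_w/ρ_ice = 5.775×10^5 × 1026/903 = 6.6×10^5 km³.

≈ 6.6×10^5 km³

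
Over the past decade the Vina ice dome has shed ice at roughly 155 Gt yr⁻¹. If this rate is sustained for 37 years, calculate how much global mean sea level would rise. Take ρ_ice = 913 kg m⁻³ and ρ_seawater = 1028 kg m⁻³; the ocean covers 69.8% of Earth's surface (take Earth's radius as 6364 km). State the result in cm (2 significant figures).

Total mass lost = 155 Gt/yr × 37 yr = 5735 Gt = 5.735×10^15 kg.
ρ_w = 1028 kg m⁻³, so water volume = 5.735×10^15 / 1028 = 5.579×10^12 m³.
Δh = 5.579×10^12 / 3.55×10^14 = 0.0157 m = 1.6 cm.

≈ 1.6 cm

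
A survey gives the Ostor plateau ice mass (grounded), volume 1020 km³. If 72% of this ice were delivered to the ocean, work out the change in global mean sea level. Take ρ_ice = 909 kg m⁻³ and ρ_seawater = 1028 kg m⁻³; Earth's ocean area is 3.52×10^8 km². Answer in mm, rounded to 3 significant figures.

Ostor: 0.72 × 1020 km³ × (909/1028) = 649.4 km³ of water.
Spread over 3.52×10^14 m² of ocean, Δh = 6.494×10^11 / 3.52×10^14 = 1.84×10^-3 m = 1.84 mm.

≈ 1.84 mm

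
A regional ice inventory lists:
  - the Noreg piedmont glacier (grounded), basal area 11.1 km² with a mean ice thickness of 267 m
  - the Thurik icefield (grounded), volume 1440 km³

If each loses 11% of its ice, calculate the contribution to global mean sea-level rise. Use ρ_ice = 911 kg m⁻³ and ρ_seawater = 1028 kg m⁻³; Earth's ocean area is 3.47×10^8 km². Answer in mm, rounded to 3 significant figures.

Noreg: ice volume = 11.1 km² × 267 m = 2.964 km³; 0.11 × 2.964 × (911/1028) = 0.2889 km³ of water.
Thurik: 0.11 × 1440 km³ × (911/1028) = 140.4 km³ of water.
Total added water ≈ 1.407×10^11 m³ over 3.47×10^14 m² → Δh = 4.05×10^-4 m = 0.405 mm.

≈ 0.405 mm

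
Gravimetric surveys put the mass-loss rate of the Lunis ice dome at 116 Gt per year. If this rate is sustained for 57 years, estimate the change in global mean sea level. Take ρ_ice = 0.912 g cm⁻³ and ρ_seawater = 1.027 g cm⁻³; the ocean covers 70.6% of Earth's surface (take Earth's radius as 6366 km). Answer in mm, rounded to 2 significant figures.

≈ 18 mm

Total mass lost = 116 Gt/yr × 57 yr = 6612 Gt = 6.612×10^15 kg.
ρ_w = 1.027 g cm⁻³ = 1027 kg m⁻³, so water volume = 6.612×10^15 / 1027 = 6.438×10^12 m³.
Δh = 6.438×10^12 / 3.60×10^14 = 0.0179 m = 18 mm.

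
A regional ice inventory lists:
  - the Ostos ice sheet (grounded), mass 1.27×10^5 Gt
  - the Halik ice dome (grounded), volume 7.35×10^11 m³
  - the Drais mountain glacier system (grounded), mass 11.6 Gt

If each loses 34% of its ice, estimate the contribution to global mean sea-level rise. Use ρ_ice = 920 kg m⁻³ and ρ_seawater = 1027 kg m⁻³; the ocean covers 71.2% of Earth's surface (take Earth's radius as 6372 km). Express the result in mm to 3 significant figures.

Ostos: 0.34 × 1.27×10^5 Gt = 4.318×10^16 kg; dividing by ρ_w = 1027 kg m⁻³ gives 4.204×10^13 m³ of water.
Halik: 0.34 × 7.35×10^11 m³ × (920/1027) = 2.239×10^11 m³ of water.
Drais: 0.34 × 11.6 Gt = 3.944×10^12 kg; dividing by ρ_w = 1027 kg m⁻³ gives 3.840×10^9 m³ of water.
Total added water ≈ 4.227×10^13 m³ over 3.63×10^14 m² → Δh = 0.116 m = 116 mm.

≈ 116 mm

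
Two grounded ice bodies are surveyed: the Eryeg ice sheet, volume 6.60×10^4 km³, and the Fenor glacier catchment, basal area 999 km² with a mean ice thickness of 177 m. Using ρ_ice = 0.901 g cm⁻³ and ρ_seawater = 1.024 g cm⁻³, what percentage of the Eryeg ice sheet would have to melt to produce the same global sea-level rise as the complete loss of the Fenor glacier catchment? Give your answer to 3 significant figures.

≈ 0.268 %

Equal sea-level rise means equal mass of meltwater, i.e. equal mass of ice lost.
Ice mass of Fenor: 1.593×10^14 kg; ice mass of Eryeg: 5.947×10^16 kg.
Fraction required = 1.593×10^14 / 5.947×10^16 = 2.68×10^-3 → 0.268 %.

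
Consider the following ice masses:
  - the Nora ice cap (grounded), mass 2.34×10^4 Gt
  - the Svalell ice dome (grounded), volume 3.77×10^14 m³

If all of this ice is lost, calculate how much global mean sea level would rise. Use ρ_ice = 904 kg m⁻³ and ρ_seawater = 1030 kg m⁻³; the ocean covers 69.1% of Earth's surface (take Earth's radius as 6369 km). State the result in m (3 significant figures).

≈ 1.00 m

Nora: 2.34×10^4 Gt = 2.340×10^16 kg; dividing by ρ_w = 1030 kg m⁻³ gives 2.272×10^13 m³ of water.
Svalell: 3.77×10^14 m³ × (904/1030) = 3.309×10^14 m³ of water.
Total added water ≈ 3.536×10^14 m³ over 3.52×10^14 m² → Δh = 1.00 m.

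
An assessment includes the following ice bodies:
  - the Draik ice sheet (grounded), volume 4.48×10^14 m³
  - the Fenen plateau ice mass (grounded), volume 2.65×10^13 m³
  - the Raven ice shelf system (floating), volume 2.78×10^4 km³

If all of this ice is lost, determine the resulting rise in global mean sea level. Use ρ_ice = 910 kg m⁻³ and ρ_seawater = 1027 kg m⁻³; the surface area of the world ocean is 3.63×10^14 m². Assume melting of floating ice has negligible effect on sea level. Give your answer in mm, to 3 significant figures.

≈ 1160 mm

Draik: 4.48×10^14 m³ × (910/1027) = 3.970×10^14 m³ of water.
Fenen: 2.65×10^13 m³ × (910/1027) = 2.348×10^13 m³ of water.
The Raven ice shelf system is floating and already displaces its own weight of water, so its melt adds essentially nothing to sea level.
Total added water ≈ 4.204×10^14 m³ over 3.63×10^14 m² → Δh = 1.16 m = 1160 mm.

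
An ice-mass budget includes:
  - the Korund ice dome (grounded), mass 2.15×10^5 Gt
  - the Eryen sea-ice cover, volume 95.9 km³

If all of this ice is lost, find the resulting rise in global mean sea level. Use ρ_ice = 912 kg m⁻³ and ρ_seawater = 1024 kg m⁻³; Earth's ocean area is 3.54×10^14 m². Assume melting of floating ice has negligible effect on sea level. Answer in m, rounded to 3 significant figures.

Korund: 2.15×10^5 Gt = 2.150×10^17 kg; dividing by ρ_w = 1024 kg m⁻³ gives 2.100×10^14 m³ of water.
The Eryen sea-ice cover is floating and already displaces its own weight of water, so its melt adds essentially nothing to sea level.
Total added water ≈ 2.100×10^14 m³ over 3.54×10^14 m² → Δh = 0.593 m.

≈ 0.593 m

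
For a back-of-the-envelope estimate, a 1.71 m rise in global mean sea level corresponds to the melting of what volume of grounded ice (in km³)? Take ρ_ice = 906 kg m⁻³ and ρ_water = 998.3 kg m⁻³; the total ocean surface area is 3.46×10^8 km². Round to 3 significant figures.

Required water volume = Δh × A = 1.71 m × 3.46×10^14 m² = 5.917×10^14 m³ = 5.917×10^5 km³.
Ice volume = water volume × ρ_w/ρ_ice = 5.917×10^5 × 998.3/906 = 6.52×10^5 km³.

≈ 6.52×10^5 km³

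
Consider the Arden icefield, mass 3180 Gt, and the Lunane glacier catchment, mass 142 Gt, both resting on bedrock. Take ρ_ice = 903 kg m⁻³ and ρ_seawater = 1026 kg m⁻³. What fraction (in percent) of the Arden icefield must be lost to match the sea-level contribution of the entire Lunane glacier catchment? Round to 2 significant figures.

Equal sea-level rise means equal mass of meltwater, i.e. equal mass of ice lost.
Ice mass of Lunane: 1.420×10^14 kg; ice mass of Arden: 3.180×10^15 kg.
Fraction required = 1.420×10^14 / 3.180×10^15 = 0.0447 → 4.5 %.

≈ 4.5 %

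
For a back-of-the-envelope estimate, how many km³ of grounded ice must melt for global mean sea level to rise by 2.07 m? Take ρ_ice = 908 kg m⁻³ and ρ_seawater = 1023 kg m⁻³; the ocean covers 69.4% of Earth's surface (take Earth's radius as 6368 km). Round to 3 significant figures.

≈ 8.25×10^5 km³

Required water volume = Δh × A = 2.07 m × 3.54×10^14 m² = 7.321×10^14 m³ = 7.321×10^5 km³.
Ice volume = water volume × ρ_w/ρ_ice = 7.321×10^5 × 1023/908 = 8.25×10^5 km³.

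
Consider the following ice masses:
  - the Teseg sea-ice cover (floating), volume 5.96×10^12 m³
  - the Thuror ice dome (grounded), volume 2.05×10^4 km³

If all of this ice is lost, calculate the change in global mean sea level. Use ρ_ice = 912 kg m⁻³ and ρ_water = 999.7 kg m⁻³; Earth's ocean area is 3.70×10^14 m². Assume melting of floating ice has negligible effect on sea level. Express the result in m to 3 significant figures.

≈ 0.0505 m

The Teseg sea-ice cover is floating and already displaces its own weight of water, so its melt adds essentially nothing to sea level.
Thuror: 2.05×10^4 km³ × (912/999.7) = 1.870×10^4 km³ of water.
Total added water ≈ 1.870×10^13 m³ over 3.70×10^14 m² → Δh = 0.0505 m.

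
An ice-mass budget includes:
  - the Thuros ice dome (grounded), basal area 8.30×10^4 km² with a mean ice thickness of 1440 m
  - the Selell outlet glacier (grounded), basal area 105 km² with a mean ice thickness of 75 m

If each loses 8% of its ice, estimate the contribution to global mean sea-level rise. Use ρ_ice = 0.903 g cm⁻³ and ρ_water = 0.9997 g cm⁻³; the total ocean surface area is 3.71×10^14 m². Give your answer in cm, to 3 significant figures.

Thuros: ice volume = 8.30×10^4 km² × 1440 m = 1.195×10^5 km³; 0.08 × 1.195×10^5 × (903/999.7) = 8637 km³ of water.
Selell: ice volume = 105 km² × 75 m = 7.875 km³; 0.08 × 7.875 × (903/999.7) = 0.5691 km³ of water.
Total added water ≈ 8.637×10^12 m³ over 3.71×10^14 m² → Δh = 0.0233 m = 2.33 cm.

≈ 2.33 cm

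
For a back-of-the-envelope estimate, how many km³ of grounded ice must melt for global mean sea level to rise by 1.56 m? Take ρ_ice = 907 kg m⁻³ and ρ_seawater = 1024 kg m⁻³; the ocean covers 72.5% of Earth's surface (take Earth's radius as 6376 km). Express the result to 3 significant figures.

≈ 6.52×10^5 km³

Required water volume = Δh × A = 1.56 m × 3.70×10^14 m² = 5.778×10^14 m³ = 5.778×10^5 km³.
Ice volume = water volume × ρ_w/ρ_ice = 5.778×10^5 × 1024/907 = 6.52×10^5 km³.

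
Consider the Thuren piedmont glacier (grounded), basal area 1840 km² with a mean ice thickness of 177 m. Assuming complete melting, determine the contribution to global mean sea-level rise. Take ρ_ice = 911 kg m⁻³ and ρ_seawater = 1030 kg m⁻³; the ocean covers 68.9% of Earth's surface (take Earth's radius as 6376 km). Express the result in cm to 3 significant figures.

≈ 0.0818 cm

Thuren: ice volume = 1840 km² × 177 m = 325.7 km³; 325.7 × (911/1030) = 288.1 km³ of water.
Spread over 3.52×10^14 m² of ocean, Δh = 2.881×10^11 / 3.52×10^14 = 8.18×10^-4 m = 0.0818 cm.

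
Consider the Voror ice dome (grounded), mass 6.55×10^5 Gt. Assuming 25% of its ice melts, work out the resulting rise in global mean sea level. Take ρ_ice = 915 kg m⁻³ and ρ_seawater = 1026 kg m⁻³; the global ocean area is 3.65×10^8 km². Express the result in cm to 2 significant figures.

≈ 44 cm

Voror: 0.25 × 6.55×10^5 Gt = 1.638×10^17 kg; dividing by ρ_w = 1026 kg m⁻³ gives 1.596×10^14 m³ of water.
Spread over 3.65×10^14 m² of ocean, Δh = 1.596×10^14 / 3.65×10^14 = 0.437 m = 44 cm.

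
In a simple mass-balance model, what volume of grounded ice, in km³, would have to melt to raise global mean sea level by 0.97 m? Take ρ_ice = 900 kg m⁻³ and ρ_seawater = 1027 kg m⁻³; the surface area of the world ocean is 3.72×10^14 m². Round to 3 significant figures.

≈ 4.12×10^5 km³

Required water volume = Δh × A = 0.97 m × 3.72×10^14 m² = 3.608×10^14 m³ = 3.608×10^5 km³.
Ice volume = water volume × ρ_w/ρ_ice = 3.608×10^5 × 1027/900 = 4.12×10^5 km³.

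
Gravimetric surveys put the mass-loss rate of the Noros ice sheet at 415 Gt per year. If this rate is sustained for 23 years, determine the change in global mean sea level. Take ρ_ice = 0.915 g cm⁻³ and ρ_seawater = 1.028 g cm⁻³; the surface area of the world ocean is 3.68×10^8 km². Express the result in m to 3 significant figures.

Total mass lost = 415 Gt/yr × 23 yr = 9545 Gt = 9.545×10^15 kg.
ρ_w = 1.028 g cm⁻³ = 1028 kg m⁻³, so water volume = 9.545×10^15 / 1028 = 9.285×10^12 m³.
Δh = 9.285×10^12 / 3.68×10^14 = 0.0252 m.

≈ 0.0252 m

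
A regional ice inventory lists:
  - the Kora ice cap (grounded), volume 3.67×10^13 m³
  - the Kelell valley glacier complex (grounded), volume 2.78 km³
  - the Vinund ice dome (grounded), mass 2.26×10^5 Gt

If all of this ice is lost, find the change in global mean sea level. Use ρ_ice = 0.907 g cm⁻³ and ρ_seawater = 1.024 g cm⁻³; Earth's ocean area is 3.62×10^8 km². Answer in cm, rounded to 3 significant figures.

Kora: 3.67×10^13 m³ × (907/1024) = 3.251×10^13 m³ of water.
Kelell: 2.78 km³ × (907/1024) = 2.462 km³ of water.
Vinund: 2.26×10^5 Gt = 2.260×10^17 kg; dividing by ρ_w = 1.024 g cm⁻³ = 1024 kg m⁻³ gives 2.207×10^14 m³ of water.
Total added water ≈ 2.532×10^14 m³ over 3.62×10^14 m² → Δh = 0.699 m = 69.9 cm.

≈ 69.9 cm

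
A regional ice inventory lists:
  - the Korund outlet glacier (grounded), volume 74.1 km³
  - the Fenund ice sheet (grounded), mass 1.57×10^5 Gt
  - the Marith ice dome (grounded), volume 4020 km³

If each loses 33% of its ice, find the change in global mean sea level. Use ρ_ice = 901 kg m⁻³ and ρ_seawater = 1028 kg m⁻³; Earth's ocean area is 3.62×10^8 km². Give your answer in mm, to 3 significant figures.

≈ 142 mm

Korund: 0.33 × 74.1 km³ × (901/1028) = 21.43 km³ of water.
Fenund: 0.33 × 1.57×10^5 Gt = 5.181×10^16 kg; dividing by ρ_w = 1028 kg m⁻³ gives 5.040×10^13 m³ of water.
Marith: 0.33 × 4020 km³ × (901/1028) = 1163 km³ of water.
Total added water ≈ 5.158×10^13 m³ over 3.62×10^14 m² → Δh = 0.142 m = 142 mm.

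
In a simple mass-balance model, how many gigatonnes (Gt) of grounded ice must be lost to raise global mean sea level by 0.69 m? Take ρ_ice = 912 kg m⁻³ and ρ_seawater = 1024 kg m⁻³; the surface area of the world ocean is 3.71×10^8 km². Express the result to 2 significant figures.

≈ 2.6×10^5 Gt

Required water volume = Δh × A = 0.69 m × 3.71×10^14 m² = 2.560×10^14 m³.
ρ_w = 1024 kg m⁻³, so the mass of water = 2.560×10^14 m³ × 1024 kg m⁻³ = 2.621×10^17 kg = 2.6×10^5 Gt (and the same mass of ice, by conservation).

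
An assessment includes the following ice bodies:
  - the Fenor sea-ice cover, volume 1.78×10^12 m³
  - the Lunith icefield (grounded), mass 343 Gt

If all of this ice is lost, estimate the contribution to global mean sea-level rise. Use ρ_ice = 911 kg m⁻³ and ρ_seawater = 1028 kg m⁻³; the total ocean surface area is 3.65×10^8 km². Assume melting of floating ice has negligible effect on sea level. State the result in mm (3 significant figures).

The Fenor sea-ice cover is floating and already displaces its own weight of water, so its melt adds essentially nothing to sea level.
Lunith: 343 Gt = 3.430×10^14 kg; dividing by ρ_w = 1028 kg m⁻³ gives 3.337×10^11 m³ of water.
Total added water ≈ 3.337×10^11 m³ over 3.65×10^14 m² → Δh = 9.14×10^-4 m = 0.914 mm.

≈ 0.914 mm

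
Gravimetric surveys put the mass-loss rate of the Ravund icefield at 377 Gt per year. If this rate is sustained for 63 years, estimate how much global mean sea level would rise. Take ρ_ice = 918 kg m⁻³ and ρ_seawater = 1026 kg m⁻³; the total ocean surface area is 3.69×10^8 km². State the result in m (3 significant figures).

Total mass lost = 377 Gt/yr × 63 yr = 2.375×10^4 Gt = 2.375×10^16 kg.
ρ_w = 1026 kg m⁻³, so water volume = 2.375×10^16 / 1026 = 2.315×10^13 m³.
Δh = 2.315×10^13 / 3.69×10^14 = 0.0627 m.

≈ 0.0627 m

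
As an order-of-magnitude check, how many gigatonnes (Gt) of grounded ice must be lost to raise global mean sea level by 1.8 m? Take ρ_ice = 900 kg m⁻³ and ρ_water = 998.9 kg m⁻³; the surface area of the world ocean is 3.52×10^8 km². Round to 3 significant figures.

Required water volume = Δh × A = 1.8 m × 3.52×10^14 m² = 6.336×10^14 m³.
ρ_w = 998.9 kg m⁻³, so the mass of water = 6.336×10^14 m³ × 998.9 kg m⁻³ = 6.329×10^17 kg = 6.33×10^5 Gt (and the same mass of ice, by conservation).

≈ 6.33×10^5 Gt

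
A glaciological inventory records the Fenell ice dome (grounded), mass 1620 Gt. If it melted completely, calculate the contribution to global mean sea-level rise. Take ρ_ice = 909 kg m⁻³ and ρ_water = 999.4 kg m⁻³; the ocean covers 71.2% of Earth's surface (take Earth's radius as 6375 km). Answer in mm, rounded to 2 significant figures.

≈ 4.5 mm

Fenell: 1620 Gt = 1.620×10^15 kg; dividing by ρ_w = 999.4 kg m⁻³ gives 1.621×10^12 m³ of water.
Spread over 3.64×10^14 m² of ocean, Δh = 1.621×10^12 / 3.64×10^14 = 4.46×10^-3 m = 4.5 mm.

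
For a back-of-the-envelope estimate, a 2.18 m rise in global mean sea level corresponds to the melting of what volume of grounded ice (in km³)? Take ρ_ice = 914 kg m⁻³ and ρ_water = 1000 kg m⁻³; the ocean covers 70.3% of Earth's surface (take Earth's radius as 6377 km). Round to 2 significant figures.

Required water volume = Δh × A = 2.18 m × 3.59×10^14 m² = 7.832×10^14 m³ = 7.832×10^5 km³.
Ice volume = water volume × ρ_w/ρ_ice = 7.832×10^5 × 1000/914 = 8.6×10^5 km³.

≈ 8.6×10^5 km³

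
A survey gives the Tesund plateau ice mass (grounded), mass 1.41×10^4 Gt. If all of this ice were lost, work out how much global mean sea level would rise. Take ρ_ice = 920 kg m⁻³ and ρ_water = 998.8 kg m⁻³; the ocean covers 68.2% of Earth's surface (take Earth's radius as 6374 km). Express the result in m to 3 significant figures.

Tesund: 1.41×10^4 Gt = 1.410×10^16 kg; dividing by ρ_w = 998.8 kg m⁻³ gives 1.412×10^13 m³ of water.
Spread over 3.48×10^14 m² of ocean, Δh = 1.412×10^13 / 3.48×10^14 = 0.0405 m.

≈ 0.0405 m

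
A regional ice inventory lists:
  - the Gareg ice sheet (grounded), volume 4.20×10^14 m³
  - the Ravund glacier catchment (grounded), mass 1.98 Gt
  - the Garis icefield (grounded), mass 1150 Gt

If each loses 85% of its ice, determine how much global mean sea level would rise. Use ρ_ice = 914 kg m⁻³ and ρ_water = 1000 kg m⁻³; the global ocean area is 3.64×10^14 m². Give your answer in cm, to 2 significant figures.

Gareg: 0.85 × 4.20×10^14 m³ × (914/1000) = 3.263×10^14 m³ of water.
Ravund: 0.85 × 1.98 Gt = 1.683×10^12 kg; dividing by ρ_w = 1000 kg m⁻³ gives 1.683×10^9 m³ of water.
Garis: 0.85 × 1150 Gt = 9.775×10^14 kg; dividing by ρ_w = 1000 kg m⁻³ gives 9.775×10^11 m³ of water.
Total added water ≈ 3.273×10^14 m³ over 3.64×10^14 m² → Δh = 0.899 m = 90 cm.

≈ 90 cm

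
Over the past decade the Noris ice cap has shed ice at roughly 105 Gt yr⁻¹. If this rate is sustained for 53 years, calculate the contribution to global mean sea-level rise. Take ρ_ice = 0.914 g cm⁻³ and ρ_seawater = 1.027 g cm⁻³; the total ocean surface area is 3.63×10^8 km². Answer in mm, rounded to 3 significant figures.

Total mass lost = 105 Gt/yr × 53 yr = 5565 Gt = 5.565×10^15 kg.
ρ_w = 1.027 g cm⁻³ = 1027 kg m⁻³, so water volume = 5.565×10^15 / 1027 = 5.419×10^12 m³.
Δh = 5.419×10^12 / 3.63×10^14 = 0.0149 m = 14.9 mm.

≈ 14.9 mm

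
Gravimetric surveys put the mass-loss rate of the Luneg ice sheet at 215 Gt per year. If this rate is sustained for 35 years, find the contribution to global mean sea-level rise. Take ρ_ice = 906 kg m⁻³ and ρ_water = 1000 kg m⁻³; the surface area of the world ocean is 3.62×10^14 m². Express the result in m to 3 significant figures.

≈ 0.0208 m

Total mass lost = 215 Gt/yr × 35 yr = 7525 Gt = 7.525×10^15 kg.
ρ_w = 1000 kg m⁻³, so water volume = 7.525×10^15 / 1000 = 7.525×10^12 m³.
Δh = 7.525×10^12 / 3.62×10^14 = 0.0208 m.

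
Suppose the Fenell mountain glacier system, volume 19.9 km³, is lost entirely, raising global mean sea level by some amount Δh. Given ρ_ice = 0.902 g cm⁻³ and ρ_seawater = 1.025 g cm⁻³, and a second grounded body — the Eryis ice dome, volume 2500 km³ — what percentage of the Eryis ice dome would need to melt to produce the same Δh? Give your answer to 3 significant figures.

≈ 0.796 %

Equal sea-level rise means equal mass of meltwater, i.e. equal mass of ice lost.
Ice mass of Fenell: 1.795×10^13 kg; ice mass of Eryis: 2.255×10^15 kg.
Fraction required = 1.795×10^13 / 2.255×10^15 = 7.96×10^-3 → 0.796 %.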